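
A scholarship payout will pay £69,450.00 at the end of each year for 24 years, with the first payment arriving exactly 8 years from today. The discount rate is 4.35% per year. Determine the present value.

Ordinary annuity of 24 payments, first payment at period 8.
Periodic rate r = 0.0435 per year.
The ordinary-annuity PV formula values the stream one period before the first payment (period 7); discount that back 7 periods:
PV₀ = 69,450 × [1 − (1+r)^−24] / r × (1+r)^−7 = £758,549.73

£758,549.73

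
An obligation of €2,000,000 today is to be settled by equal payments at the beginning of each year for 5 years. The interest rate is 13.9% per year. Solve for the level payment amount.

Level annuity due; solve PV = PMT × [(1 − (1+r)^−n)/r] × (1+r) for PMT.
Periodic rate r = 0.139 per year.
With n = 5: PMT = 2,000,000 / ([(1 − (1+r)^−n)/r] × (1+r)) = €510,243.71

€510,243.71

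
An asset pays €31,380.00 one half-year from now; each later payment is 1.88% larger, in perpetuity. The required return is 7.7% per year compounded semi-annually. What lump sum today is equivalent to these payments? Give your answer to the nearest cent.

€1,592,893.40

Periodic rate r = 0.077/2 per half-year.
Growing perpetuity (Gordon): PV = PMT₁ / (r − g) = 31,380 / (r − 0.0188) = €1,592,893.40.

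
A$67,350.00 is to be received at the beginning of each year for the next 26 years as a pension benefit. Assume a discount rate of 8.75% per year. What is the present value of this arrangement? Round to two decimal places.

A$742,528.14

This is an annuity due: 26 payments of A$67,350.00 at the beginning of each year.
Periodic rate r = 0.0875 per year.
PV = PMT × [(1 − (1+r)^−n)/r] × (1+r) = 67,350 × [1 − (1+r)^−26] / r × (1+r) = A$742,528.14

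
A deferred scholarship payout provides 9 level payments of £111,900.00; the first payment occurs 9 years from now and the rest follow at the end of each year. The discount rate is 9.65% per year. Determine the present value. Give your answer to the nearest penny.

£312,734.36

Ordinary annuity of 9 payments, first payment at period 9.
Periodic rate r = 0.0965 per year.
The ordinary-annuity PV formula values the stream one period before the first payment (period 8); discount that back 8 periods:
PV₀ = 111,900 × [1 − (1+r)^−9] / r × (1+r)^−8 = £312,734.36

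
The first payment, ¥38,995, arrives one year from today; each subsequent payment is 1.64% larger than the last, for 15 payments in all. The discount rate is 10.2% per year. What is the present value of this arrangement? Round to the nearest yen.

Periodic rate r = 0.102 per year.
Growing ordinary annuity: PV = PMT₁ × [1 − ((1+g)/(1+r))^n] / (r − g) = 38,995 × [1 − ((1+0.0164)/(1+r))^15] / (r − 0.0164) = ¥320,098.

¥320,098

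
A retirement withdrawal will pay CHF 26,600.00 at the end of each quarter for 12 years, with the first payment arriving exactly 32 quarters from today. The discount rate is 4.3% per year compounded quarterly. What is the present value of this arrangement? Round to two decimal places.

CHF 713,097.70

Ordinary annuity of 48 payments, first payment at period 32.
Periodic rate r = 0.043/4 per quarter; n is counted in quarters.
The ordinary-annuity PV formula values the stream one period before the first payment (period 31); discount that back 31 periods:
PV₀ = 26,600 × [1 − (1+r)^−48] / r × (1+r)^−31 = CHF 713,097.70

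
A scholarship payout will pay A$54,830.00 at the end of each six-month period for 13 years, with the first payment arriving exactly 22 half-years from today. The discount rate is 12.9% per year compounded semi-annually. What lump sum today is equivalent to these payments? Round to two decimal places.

A$183,728.81

Ordinary annuity of 26 payments, first payment at period 22.
Periodic rate r = 0.129/2 per half-year; n is counted in half-years.
The ordinary-annuity PV formula values the stream one period before the first payment (period 21); discount that back 21 periods:
PV₀ = 54,830 × [1 − (1+r)^−26] / r × (1+r)^−21 = A$183,728.81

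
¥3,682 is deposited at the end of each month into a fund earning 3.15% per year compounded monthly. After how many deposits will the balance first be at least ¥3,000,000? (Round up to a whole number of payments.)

Periodic rate r = 0.0315/12 per month; n is counted in months.
Ordinary annuity FV: 3,000,000 = 3,682 × [((1+r)^n − 1)/r].
(1+r)^n = 1 + 3,000,000 × r / 3,682, so n = ln(1 + 3,000,000·r/3,682) / ln(1+r) = 436.32.
Round up to a whole number of payments: n = 437.

437 payments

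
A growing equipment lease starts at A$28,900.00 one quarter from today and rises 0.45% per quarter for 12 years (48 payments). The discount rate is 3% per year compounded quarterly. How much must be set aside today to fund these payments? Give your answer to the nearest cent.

Periodic rate r = 0.03/4 per quarter; n is counted in quarters.
Growing ordinary annuity: PV = PMT₁ × [1 − ((1+g)/(1+r))^n] / (r − g) = 28,900 × [1 − ((1+0.0045)/(1+r))^48] / (r − 0.0045) = A$1,284,781.86.

A$1,284,781.86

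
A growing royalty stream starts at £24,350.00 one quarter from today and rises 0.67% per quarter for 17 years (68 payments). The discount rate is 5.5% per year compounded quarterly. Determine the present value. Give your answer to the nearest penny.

Periodic rate r = 0.055/4 per quarter; n is counted in quarters.
Growing ordinary annuity: PV = PMT₁ × [1 − ((1+g)/(1+r))^n] / (r − g) = 24,350 × [1 − ((1+0.0067)/(1+r))^68] / (r − 0.0067) = £1,305,003.99.

£1,305,003.99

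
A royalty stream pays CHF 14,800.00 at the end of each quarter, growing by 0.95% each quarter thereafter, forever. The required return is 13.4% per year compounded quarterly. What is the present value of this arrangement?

CHF 616,666.67

Periodic rate r = 0.134/4 per quarter.
Growing perpetuity (Gordon): PV = PMT₁ / (r − g) = 14,800 / (r − 0.0095) = CHF 616,666.67.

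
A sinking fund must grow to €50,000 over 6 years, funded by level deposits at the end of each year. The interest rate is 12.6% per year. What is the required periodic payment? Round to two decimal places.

€6,068.65

Level ordinary annuity; solve FV = PMT × [((1+r)^n − 1)/r] for PMT.
Periodic rate r = 0.126 per year.
With n = 6: PMT = 50,000 / ([((1+r)^n − 1)/r]) = €6,068.65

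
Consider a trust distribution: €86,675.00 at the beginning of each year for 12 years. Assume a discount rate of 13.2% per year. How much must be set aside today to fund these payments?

€575,419.82

This is an annuity due: 12 payments of €86,675.00 at the beginning of each year.
Periodic rate r = 0.132 per year.
PV = PMT × [(1 − (1+r)^−n)/r] × (1+r) = 86,675 × [1 − (1+r)^−12] / r × (1+r) = €575,419.82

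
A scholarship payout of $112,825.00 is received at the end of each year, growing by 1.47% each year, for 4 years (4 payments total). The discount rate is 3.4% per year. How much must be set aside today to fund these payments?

Periodic rate r = 0.034 per year.
Growing ordinary annuity: PV = PMT₁ × [1 − ((1+g)/(1+r))^n] / (r − g) = 112,825 × [1 − ((1+0.0147)/(1+r))^4] / (r − 0.0147) = $424,391.65.

$424,391.65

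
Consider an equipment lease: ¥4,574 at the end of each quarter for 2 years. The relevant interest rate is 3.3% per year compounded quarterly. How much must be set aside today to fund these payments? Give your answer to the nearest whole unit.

¥35,270

This is an ordinary annuity: 8 payments of ¥4,574 at the end of each quarter.
Periodic rate r = 0.033/4 per quarter; n is counted in quarters.
PV = PMT × [(1 − (1+r)^−n)/r] = 4,574 × [1 − (1+r)^−8] / r = ¥35,270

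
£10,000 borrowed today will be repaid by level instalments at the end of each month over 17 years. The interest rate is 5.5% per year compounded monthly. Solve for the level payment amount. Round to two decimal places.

£75.56

Level ordinary annuity; solve PV = PMT × [(1 − (1+r)^−n)/r] for PMT.
Periodic rate r = 0.055/12 per month; n is counted in months.
With n = 204: PMT = 10,000 / ([(1 − (1+r)^−n)/r]) = £75.56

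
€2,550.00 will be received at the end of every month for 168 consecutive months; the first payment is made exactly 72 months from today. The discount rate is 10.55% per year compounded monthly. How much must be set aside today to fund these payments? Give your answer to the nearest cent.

Ordinary annuity of 168 payments, first payment at period 72.
Periodic rate r = 0.1055/12 per month; n is counted in months.
The ordinary-annuity PV formula values the stream one period before the first payment (period 71); discount that back 71 periods:
PV₀ = 2,550 × [1 − (1+r)^−168] / r × (1+r)^−71 = €119,996.03

€119,996.03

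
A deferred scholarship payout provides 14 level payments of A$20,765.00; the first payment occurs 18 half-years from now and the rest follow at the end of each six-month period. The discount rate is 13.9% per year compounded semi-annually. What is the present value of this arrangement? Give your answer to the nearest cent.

A$58,122.57

Ordinary annuity of 14 payments, first payment at period 18.
Periodic rate r = 0.139/2 per half-year; n is counted in half-years.
The ordinary-annuity PV formula values the stream one period before the first payment (period 17); discount that back 17 periods:
PV₀ = 20,765 × [1 − (1+r)^−14] / r × (1+r)^−17 = A$58,122.57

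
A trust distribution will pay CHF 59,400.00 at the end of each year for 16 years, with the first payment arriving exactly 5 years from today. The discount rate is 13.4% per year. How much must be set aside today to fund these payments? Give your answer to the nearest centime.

Ordinary annuity of 16 payments, first payment at period 5.
Periodic rate r = 0.134 per year.
The ordinary-annuity PV formula values the stream one period before the first payment (period 4); discount that back 4 periods:
PV₀ = 59,400 × [1 − (1+r)^−16] / r × (1+r)^−4 = CHF 232,214.07

CHF 232,214.07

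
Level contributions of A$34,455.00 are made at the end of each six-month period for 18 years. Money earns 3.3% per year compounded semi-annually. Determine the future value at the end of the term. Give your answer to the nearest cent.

A$1,675,683.69

This is an ordinary annuity: 36 deposits of A$34,455.00 at the end of each six-month period.
Periodic rate r = 0.033/2 per half-year; n is counted in half-years.
FV = PMT × [((1+r)^n − 1)/r] = 34,455 × [(1+r)^36 − 1] / r = A$1,675,683.69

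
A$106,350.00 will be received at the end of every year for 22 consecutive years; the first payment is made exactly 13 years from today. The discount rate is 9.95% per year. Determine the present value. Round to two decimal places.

A$299,940.85

Ordinary annuity of 22 payments, first payment at period 13.
Periodic rate r = 0.0995 per year.
The ordinary-annuity PV formula values the stream one period before the first payment (period 12); discount that back 12 periods:
PV₀ = 106,350 × [1 − (1+r)^−22] / r × (1+r)^−12 = A$299,940.85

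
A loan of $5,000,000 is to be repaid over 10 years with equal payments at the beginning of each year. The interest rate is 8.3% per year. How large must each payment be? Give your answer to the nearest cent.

$697,379.00

Level annuity due; solve PV = PMT × [(1 − (1+r)^−n)/r] × (1+r) for PMT.
Periodic rate r = 0.083 per year.
With n = 10: PMT = 5,000,000 / ([(1 − (1+r)^−n)/r] × (1+r)) = $697,379.00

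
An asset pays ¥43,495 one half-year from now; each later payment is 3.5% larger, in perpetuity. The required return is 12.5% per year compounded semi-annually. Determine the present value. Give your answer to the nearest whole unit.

¥1,581,636

Periodic rate r = 0.125/2 per half-year.
Growing perpetuity (Gordon): PV = PMT₁ / (r − g) = 43,495 / (r − 0.035) = ¥1,581,636.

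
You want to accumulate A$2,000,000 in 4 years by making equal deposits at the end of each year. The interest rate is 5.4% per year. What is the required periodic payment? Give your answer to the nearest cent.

Level ordinary annuity; solve FV = PMT × [((1+r)^n − 1)/r] for PMT.
Periodic rate r = 0.054 per year.
With n = 4: PMT = 2,000,000 / ([((1+r)^n − 1)/r]) = A$461,273.61

A$461,273.61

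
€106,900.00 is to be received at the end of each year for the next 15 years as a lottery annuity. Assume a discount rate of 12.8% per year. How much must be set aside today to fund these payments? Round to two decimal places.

€698,026.64

This is an ordinary annuity: 15 payments of €106,900.00 at the end of each year.
Periodic rate r = 0.128 per year.
PV = PMT × [(1 − (1+r)^−n)/r] = 106,900 × [1 − (1+r)^−15] / r = €698,026.64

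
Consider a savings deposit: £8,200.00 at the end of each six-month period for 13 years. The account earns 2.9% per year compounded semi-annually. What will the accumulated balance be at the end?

This is an ordinary annuity: 26 deposits of £8,200.00 at the end of each six-month period.
Periodic rate r = 0.029/2 per half-year; n is counted in half-years.
FV = PMT × [((1+r)^n − 1)/r] = 8,200 × [(1+r)^26 − 1] / r = £256,723.87

£256,723.87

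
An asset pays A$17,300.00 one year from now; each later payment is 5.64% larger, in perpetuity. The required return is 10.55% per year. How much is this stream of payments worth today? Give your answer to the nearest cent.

A$352,342.16

Periodic rate r = 0.1055 per year.
Growing perpetuity (Gordon): PV = PMT₁ / (r − g) = 17,300 / (r − 0.0564) = A$352,342.16.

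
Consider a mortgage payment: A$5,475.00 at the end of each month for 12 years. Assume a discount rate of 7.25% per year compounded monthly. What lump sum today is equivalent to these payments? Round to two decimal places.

A$525,555.03

This is an ordinary annuity: 144 payments of A$5,475.00 at the end of each month.
Periodic rate r = 0.0725/12 per month; n is counted in months.
PV = PMT × [(1 − (1+r)^−n)/r] = 5,475 × [1 − (1+r)^−144] / r = A$525,555.03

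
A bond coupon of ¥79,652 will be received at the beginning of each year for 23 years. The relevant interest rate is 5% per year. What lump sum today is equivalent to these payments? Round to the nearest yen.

This is an annuity due: 23 payments of ¥79,652 at the beginning of each year.
Periodic rate r = 0.05 per year.
PV = PMT × [(1 − (1+r)^−n)/r] × (1+r) = 79,652 × [1 − (1+r)^−23] / r × (1+r) = ¥1,128,111

¥1,128,111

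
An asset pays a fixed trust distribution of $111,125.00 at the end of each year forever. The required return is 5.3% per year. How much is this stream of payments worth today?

Periodic rate r = 0.053 per year.
Level perpetuity: PV = PMT / r = 111,125 / (0.053) = $2,096,698.11.

$2,096,698.11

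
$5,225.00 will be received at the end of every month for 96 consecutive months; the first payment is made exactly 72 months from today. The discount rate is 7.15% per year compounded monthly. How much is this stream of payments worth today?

$249,986.99

Ordinary annuity of 96 payments, first payment at period 72.
Periodic rate r = 0.0715/12 per month; n is counted in months.
The ordinary-annuity PV formula values the stream one period before the first payment (period 71); discount that back 71 periods:
PV₀ = 5,225 × [1 − (1+r)^−96] / r × (1+r)^−71 = $249,986.99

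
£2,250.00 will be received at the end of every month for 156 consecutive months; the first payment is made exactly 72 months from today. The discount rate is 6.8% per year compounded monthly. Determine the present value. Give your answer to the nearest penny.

£155,738.68

Ordinary annuity of 156 payments, first payment at period 72.
Periodic rate r = 0.068/12 per month; n is counted in months.
The ordinary-annuity PV formula values the stream one period before the first payment (period 71); discount that back 71 periods:
PV₀ = 2,250 × [1 − (1+r)^−156] / r × (1+r)^−71 = £155,738.68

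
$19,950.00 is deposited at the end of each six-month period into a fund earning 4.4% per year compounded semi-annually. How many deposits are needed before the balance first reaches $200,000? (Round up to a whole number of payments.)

10 payments

Periodic rate r = 0.044/2 per half-year; n is counted in half-years.
Ordinary annuity FV: 200,000 = 19,950 × [((1+r)^n − 1)/r].
(1+r)^n = 1 + 200,000 × r / 19,950, so n = ln(1 + 200,000·r/19,950) / ln(1+r) = 9.16.
Round up to a whole number of payments: n = 10.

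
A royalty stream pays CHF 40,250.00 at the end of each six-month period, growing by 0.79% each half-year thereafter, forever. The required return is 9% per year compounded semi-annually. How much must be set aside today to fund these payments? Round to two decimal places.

Periodic rate r = 0.09/2 per half-year.
Growing perpetuity (Gordon): PV = PMT₁ / (r − g) = 40,250 / (r − 0.0079) = CHF 1,084,905.66.

CHF 1,084,905.66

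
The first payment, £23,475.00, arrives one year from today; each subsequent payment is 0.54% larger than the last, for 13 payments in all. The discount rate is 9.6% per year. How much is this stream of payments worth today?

Periodic rate r = 0.096 per year.
Growing ordinary annuity: PV = PMT₁ × [1 − ((1+g)/(1+r))^n] / (r − g) = 23,475 × [1 − ((1+0.0054)/(1+r))^13] / (r − 0.0054) = £174,705.34.

£174,705.34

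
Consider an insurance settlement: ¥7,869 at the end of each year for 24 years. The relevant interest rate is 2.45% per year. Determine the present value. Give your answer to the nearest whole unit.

This is an ordinary annuity: 24 payments of ¥7,869 at the end of each year.
Periodic rate r = 0.0245 per year.
PV = PMT × [(1 − (1+r)^−n)/r] = 7,869 × [1 − (1+r)^−24] / r = ¥141,517

¥141,517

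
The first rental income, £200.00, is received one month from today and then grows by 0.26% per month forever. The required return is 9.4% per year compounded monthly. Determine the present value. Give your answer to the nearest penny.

£38,216.56

Periodic rate r = 0.094/12 per month.
Growing perpetuity (Gordon): PV = PMT₁ / (r − g) = 200 / (r − 0.0026) = £38,216.56.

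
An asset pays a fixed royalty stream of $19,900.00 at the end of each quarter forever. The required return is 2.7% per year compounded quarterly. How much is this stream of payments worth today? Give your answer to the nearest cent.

Periodic rate r = 0.027/4 per quarter.
Level perpetuity: PV = PMT / r = 19,900 / (0.027/4) = $2,948,148.15.

$2,948,148.15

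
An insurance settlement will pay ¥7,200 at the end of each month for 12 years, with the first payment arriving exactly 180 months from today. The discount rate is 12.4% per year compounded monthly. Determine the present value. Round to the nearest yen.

¥85,464

Ordinary annuity of 144 payments, first payment at period 180.
Periodic rate r = 0.124/12 per month; n is counted in months.
The ordinary-annuity PV formula values the stream one period before the first payment (period 179); discount that back 179 periods:
PV₀ = 7,200 × [1 − (1+r)^−144] / r × (1+r)^−179 = ¥85,464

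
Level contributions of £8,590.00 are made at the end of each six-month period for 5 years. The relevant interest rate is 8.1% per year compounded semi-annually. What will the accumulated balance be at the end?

This is an ordinary annuity: 10 deposits of £8,590.00 at the end of each six-month period.
Periodic rate r = 0.081/2 per half-year; n is counted in half-years.
FV = PMT × [((1+r)^n − 1)/r] = 8,590 × [(1+r)^10 − 1] / r = £103,371.90

£103,371.90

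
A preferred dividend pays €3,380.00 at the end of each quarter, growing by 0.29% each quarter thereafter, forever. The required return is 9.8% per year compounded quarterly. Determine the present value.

€156,481.48

Periodic rate r = 0.098/4 per quarter.
Growing perpetuity (Gordon): PV = PMT₁ / (r − g) = 3,380 / (r − 0.0029) = €156,481.48.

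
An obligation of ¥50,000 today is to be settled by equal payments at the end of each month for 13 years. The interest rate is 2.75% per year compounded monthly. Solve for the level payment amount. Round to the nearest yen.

¥382

Level ordinary annuity; solve PV = PMT × [(1 − (1+r)^−n)/r] for PMT.
Periodic rate r = 0.0275/12 per month; n is counted in months.
With n = 156: PMT = 50,000 / ([(1 − (1+r)^−n)/r]) = ¥382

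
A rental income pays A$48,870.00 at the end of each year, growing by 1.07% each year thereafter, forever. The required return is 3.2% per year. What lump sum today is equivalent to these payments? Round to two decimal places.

Periodic rate r = 0.032 per year.
Growing perpetuity (Gordon): PV = PMT₁ / (r − g) = 48,870 / (r − 0.0107) = A$2,294,366.20.

A$2,294,366.20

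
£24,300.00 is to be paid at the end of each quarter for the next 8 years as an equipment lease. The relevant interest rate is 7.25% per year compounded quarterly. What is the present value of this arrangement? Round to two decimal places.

This is an ordinary annuity: 32 payments of £24,300.00 at the end of each quarter.
Periodic rate r = 0.0725/4 per quarter; n is counted in quarters.
PV = PMT × [(1 − (1+r)^−n)/r] = 24,300 × [1 − (1+r)^−32] / r = £586,131.00

£586,131.00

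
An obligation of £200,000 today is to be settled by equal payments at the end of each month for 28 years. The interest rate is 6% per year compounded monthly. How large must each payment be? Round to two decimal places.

£1,230.25

Level ordinary annuity; solve PV = PMT × [(1 − (1+r)^−n)/r] for PMT.
Periodic rate r = 0.06/12 per month; n is counted in months.
With n = 336: PMT = 200,000 / ([(1 − (1+r)^−n)/r]) = £1,230.25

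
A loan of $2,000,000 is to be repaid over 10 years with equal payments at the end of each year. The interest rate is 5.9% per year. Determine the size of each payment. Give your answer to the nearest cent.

$270,449.96

Level ordinary annuity; solve PV = PMT × [(1 − (1+r)^−n)/r] for PMT.
Periodic rate r = 0.059 per year.
With n = 10: PMT = 2,000,000 / ([(1 − (1+r)^−n)/r]) = $270,449.96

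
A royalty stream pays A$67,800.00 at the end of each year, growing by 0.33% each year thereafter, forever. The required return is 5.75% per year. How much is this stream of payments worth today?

A$1,250,922.51

Periodic rate r = 0.0575 per year.
Growing perpetuity (Gordon): PV = PMT₁ / (r − g) = 67,800 / (r − 0.0033) = A$1,250,922.51.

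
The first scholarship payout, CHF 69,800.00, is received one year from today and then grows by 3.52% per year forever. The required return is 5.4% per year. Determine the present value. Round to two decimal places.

CHF 3,712,765.96

Periodic rate r = 0.054 per year.
Growing perpetuity (Gordon): PV = PMT₁ / (r − g) = 69,800 / (r − 0.0352) = CHF 3,712,765.96.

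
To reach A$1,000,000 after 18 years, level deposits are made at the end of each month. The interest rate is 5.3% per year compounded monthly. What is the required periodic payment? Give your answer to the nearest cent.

Level ordinary annuity; solve FV = PMT × [((1+r)^n − 1)/r] for PMT.
Periodic rate r = 0.053/12 per month; n is counted in months.
With n = 216: PMT = 1,000,000 / ([((1+r)^n − 1)/r]) = A$2,776.69

A$2,776.69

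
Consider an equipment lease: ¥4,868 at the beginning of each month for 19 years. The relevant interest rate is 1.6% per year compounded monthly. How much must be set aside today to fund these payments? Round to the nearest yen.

¥957,800

This is an annuity due: 228 payments of ¥4,868 at the beginning of each month.
Periodic rate r = 0.016/12 per month; n is counted in months.
PV = PMT × [(1 − (1+r)^−n)/r] × (1+r) = 4,868 × [1 − (1+r)^−228] / r × (1+r) = ¥957,800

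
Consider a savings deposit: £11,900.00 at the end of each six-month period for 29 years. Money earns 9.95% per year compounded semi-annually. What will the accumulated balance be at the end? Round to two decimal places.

This is an ordinary annuity: 58 deposits of £11,900.00 at the end of each six-month period.
Periodic rate r = 0.0995/2 per half-year; n is counted in half-years.
FV = PMT × [((1+r)^n − 1)/r] = 11,900 × [(1+r)^58 − 1] / r = £3,757,812.86

£3,757,812.86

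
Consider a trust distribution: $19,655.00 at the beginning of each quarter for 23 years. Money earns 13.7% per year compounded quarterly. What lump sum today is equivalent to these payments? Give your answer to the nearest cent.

This is an annuity due: 92 payments of $19,655.00 at the beginning of each quarter.
Periodic rate r = 0.137/4 per quarter; n is counted in quarters.
PV = PMT × [(1 − (1+r)^−n)/r] × (1+r) = 19,655 × [1 − (1+r)^−92] / r × (1+r) = $566,738.76

$566,738.76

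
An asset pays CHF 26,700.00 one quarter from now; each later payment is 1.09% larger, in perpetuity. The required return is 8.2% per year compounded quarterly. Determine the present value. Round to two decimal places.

CHF 2,781,250.00

Periodic rate r = 0.082/4 per quarter.
Growing perpetuity (Gordon): PV = PMT₁ / (r − g) = 26,700 / (r − 0.0109) = CHF 2,781,250.00.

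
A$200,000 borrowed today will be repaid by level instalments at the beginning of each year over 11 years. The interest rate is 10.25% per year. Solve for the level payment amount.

A$28,252.07

Level annuity due; solve PV = PMT × [(1 − (1+r)^−n)/r] × (1+r) for PMT.
Periodic rate r = 0.1025 per year.
With n = 11: PMT = 200,000 / ([(1 − (1+r)^−n)/r] × (1+r)) = A$28,252.07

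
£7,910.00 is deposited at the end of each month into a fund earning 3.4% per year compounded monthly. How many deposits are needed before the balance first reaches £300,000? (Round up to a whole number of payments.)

37 payments

Periodic rate r = 0.034/12 per month; n is counted in months.
Ordinary annuity FV: 300,000 = 7,910 × [((1+r)^n − 1)/r].
(1+r)^n = 1 + 300,000 × r / 7,910, so n = ln(1 + 300,000·r/7,910) / ln(1+r) = 36.08.
Round up to a whole number of payments: n = 37.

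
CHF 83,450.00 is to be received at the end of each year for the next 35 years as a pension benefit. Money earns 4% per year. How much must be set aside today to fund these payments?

This is an ordinary annuity: 35 payments of CHF 83,450.00 at the end of each year.
Periodic rate r = 0.04 per year.
PV = PMT × [(1 − (1+r)^−n)/r] = 83,450 × [1 − (1+r)^−35] / r = CHF 1,557,561.97

CHF 1,557,561.97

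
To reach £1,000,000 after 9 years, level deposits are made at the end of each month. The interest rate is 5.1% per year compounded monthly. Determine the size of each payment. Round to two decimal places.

Level ordinary annuity; solve FV = PMT × [((1+r)^n − 1)/r] for PMT.
Periodic rate r = 0.051/12 per month; n is counted in months.
With n = 108: PMT = 1,000,000 / ([((1+r)^n − 1)/r]) = £7,315.57

£7,315.57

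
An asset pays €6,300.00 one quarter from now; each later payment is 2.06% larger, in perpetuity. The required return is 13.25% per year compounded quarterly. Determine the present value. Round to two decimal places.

Periodic rate r = 0.1325/4 per quarter.
Growing perpetuity (Gordon): PV = PMT₁ / (r − g) = 6,300 / (r − 0.0206) = €502,994.01.

€502,994.01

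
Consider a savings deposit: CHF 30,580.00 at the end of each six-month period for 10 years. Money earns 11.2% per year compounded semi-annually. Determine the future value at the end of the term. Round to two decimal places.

This is an ordinary annuity: 20 deposits of CHF 30,580.00 at the end of each six-month period.
Periodic rate r = 0.112/2 per half-year; n is counted in half-years.
FV = PMT × [((1+r)^n − 1)/r] = 30,580 × [(1+r)^20 − 1] / r = CHF 1,077,710.93

CHF 1,077,710.93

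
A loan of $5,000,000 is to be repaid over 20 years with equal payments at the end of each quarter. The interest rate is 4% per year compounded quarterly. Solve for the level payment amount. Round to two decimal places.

Level ordinary annuity; solve PV = PMT × [(1 − (1+r)^−n)/r] for PMT.
Periodic rate r = 0.04/4 per quarter; n is counted in quarters.
With n = 80: PMT = 5,000,000 / ([(1 − (1+r)^−n)/r]) = $91,094.25

$91,094.25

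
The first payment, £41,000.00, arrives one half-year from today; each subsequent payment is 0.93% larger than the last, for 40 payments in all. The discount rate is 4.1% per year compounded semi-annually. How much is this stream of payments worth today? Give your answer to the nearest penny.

Periodic rate r = 0.041/2 per half-year; n is counted in half-years.
Growing ordinary annuity: PV = PMT₁ × [1 − ((1+g)/(1+r))^n] / (r − g) = 41,000 × [1 − ((1+0.0093)/(1+r))^40] / (r − 0.0093) = £1,306,443.56.

£1,306,443.56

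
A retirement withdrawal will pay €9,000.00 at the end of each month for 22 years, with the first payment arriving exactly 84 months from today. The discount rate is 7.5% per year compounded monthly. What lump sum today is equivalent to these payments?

€692,829.08

Ordinary annuity of 264 payments, first payment at period 84.
Periodic rate r = 0.075/12 per month; n is counted in months.
The ordinary-annuity PV formula values the stream one period before the first payment (period 83); discount that back 83 periods:
PV₀ = 9,000 × [1 − (1+r)^−264] / r × (1+r)^−83 = €692,829.08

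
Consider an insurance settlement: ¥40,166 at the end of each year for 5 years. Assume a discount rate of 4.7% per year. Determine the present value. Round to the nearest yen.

¥175,349

This is an ordinary annuity: 5 payments of ¥40,166 at the end of each year.
Periodic rate r = 0.047 per year.
PV = PMT × [(1 − (1+r)^−n)/r] = 40,166 × [1 − (1+r)^−5] / r = ¥175,349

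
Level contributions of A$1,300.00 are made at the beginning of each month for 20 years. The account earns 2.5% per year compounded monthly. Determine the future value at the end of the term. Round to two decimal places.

A$405,109.34

This is an annuity due: 240 deposits of A$1,300.00 at the beginning of each month.
Periodic rate r = 0.025/12 per month; n is counted in months.
FV = PMT × [((1+r)^n − 1)/r] × (1+r) = 1,300 × [(1+r)^240 − 1] / r × (1+r) = A$405,109.34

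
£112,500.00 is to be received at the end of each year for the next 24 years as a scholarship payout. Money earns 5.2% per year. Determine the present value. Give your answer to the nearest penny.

This is an ordinary annuity: 24 payments of £112,500.00 at the end of each year.
Periodic rate r = 0.052 per year.
PV = PMT × [(1 − (1+r)^−n)/r] = 112,500 × [1 − (1+r)^−24] / r = £1,522,589.35

£1,522,589.35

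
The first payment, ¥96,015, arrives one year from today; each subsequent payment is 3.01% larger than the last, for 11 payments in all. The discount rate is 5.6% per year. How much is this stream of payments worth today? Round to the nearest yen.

¥886,101

Periodic rate r = 0.056 per year.
Growing ordinary annuity: PV = PMT₁ × [1 − ((1+g)/(1+r))^n] / (r − g) = 96,015 × [1 − ((1+0.0301)/(1+r))^11] / (r − 0.0301) = ¥886,101.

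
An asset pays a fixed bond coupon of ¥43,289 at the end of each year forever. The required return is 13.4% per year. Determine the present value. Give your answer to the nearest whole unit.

¥323,052

Periodic rate r = 0.134 per year.
Level perpetuity: PV = PMT / r = 43,289 / (0.134) = ¥323,052.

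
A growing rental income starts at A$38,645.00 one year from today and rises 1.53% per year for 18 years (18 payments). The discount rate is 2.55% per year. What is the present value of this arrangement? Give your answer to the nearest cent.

A$623,897.39

Periodic rate r = 0.0255 per year.
Growing ordinary annuity: PV = PMT₁ × [1 − ((1+g)/(1+r))^n] / (r − g) = 38,645 × [1 − ((1+0.0153)/(1+r))^18] / (r − 0.0153) = A$623,897.39.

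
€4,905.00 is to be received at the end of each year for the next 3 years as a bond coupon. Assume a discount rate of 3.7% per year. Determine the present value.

This is an ordinary annuity: 3 payments of €4,905.00 at the end of each year.
Periodic rate r = 0.037 per year.
PV = PMT × [(1 − (1+r)^−n)/r] = 4,905 × [1 − (1+r)^−3] / r = €13,689.70

€13,689.70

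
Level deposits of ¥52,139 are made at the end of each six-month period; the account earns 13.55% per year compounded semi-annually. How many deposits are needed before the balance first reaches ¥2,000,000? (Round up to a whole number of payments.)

Periodic rate r = 0.1355/2 per half-year; n is counted in half-years.
Ordinary annuity FV: 2,000,000 = 52,139 × [((1+r)^n − 1)/r].
(1+r)^n = 1 + 2,000,000 × r / 52,139, so n = ln(1 + 2,000,000·r/52,139) / ln(1+r) = 19.54.
Round up to a whole number of payments: n = 20.

20 payments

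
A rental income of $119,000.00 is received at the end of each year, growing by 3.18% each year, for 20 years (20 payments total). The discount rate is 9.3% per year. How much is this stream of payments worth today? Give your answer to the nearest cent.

Periodic rate r = 0.093 per year.
Growing ordinary annuity: PV = PMT₁ × [1 − ((1+g)/(1+r))^n] / (r − g) = 119,000 × [1 − ((1+0.0318)/(1+r))^20] / (r − 0.0318) = $1,330,254.40.

$1,330,254.40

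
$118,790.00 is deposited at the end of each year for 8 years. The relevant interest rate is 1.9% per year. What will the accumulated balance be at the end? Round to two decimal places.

This is an ordinary annuity: 8 deposits of $118,790.00 at the end of each year.
Periodic rate r = 0.019 per year.
FV = PMT × [((1+r)^n − 1)/r] = 118,790 × [(1+r)^8 − 1] / r = $1,015,975.65

$1,015,975.65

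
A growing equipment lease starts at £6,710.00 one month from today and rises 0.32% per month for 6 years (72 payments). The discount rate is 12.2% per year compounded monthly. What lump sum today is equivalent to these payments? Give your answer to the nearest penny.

£377,962.69

Periodic rate r = 0.122/12 per month; n is counted in months.
Growing ordinary annuity: PV = PMT₁ × [1 − ((1+g)/(1+r))^n] / (r − g) = 6,710 × [1 − ((1+0.0032)/(1+r))^72] / (r − 0.0032) = £377,962.69.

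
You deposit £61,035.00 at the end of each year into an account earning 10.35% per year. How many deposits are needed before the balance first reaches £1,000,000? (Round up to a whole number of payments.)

Periodic rate r = 0.1035 per year.
Ordinary annuity FV: 1,000,000 = 61,035 × [((1+r)^n − 1)/r].
(1+r)^n = 1 + 1,000,000 × r / 61,035, so n = ln(1 + 1,000,000·r/61,035) / ln(1+r) = 10.07.
Round up to a whole number of payments: n = 11.

11 payments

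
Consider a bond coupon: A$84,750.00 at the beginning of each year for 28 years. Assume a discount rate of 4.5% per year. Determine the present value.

This is an annuity due: 28 payments of A$84,750.00 at the beginning of each year.
Periodic rate r = 0.045 per year.
PV = PMT × [(1 − (1+r)^−n)/r] × (1+r) = 84,750 × [1 − (1+r)^−28] / r × (1+r) = A$1,394,247.91

A$1,394,247.91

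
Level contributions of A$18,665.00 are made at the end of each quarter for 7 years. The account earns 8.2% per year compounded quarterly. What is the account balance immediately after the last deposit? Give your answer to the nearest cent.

This is an ordinary annuity: 28 deposits of A$18,665.00 at the end of each quarter.
Periodic rate r = 0.082/4 per quarter; n is counted in quarters.
FV = PMT × [((1+r)^n − 1)/r] = 18,665 × [(1+r)^28 − 1] / r = A$696,595.49

A$696,595.49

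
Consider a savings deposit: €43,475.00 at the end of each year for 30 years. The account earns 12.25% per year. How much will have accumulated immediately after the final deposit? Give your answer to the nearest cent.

€11,013,361.90

This is an ordinary annuity: 30 deposits of €43,475.00 at the end of each year.
Periodic rate r = 0.1225 per year.
FV = PMT × [((1+r)^n − 1)/r] = 43,475 × [(1+r)^30 − 1] / r = €11,013,361.90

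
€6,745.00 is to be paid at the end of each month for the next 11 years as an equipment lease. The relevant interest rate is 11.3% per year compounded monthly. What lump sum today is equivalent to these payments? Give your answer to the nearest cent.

This is an ordinary annuity: 132 payments of €6,745.00 at the end of each month.
Periodic rate r = 0.113/12 per month; n is counted in months.
PV = PMT × [(1 − (1+r)^−n)/r] = 6,745 × [1 − (1+r)^−132] / r = €508,417.62

€508,417.62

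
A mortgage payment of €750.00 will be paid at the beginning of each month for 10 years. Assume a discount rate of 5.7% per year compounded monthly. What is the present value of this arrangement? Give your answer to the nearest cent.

€68,805.95

This is an annuity due: 120 payments of €750.00 at the beginning of each month.
Periodic rate r = 0.057/12 per month; n is counted in months.
PV = PMT × [(1 − (1+r)^−n)/r] × (1+r) = 750 × [1 − (1+r)^−120] / r × (1+r) = €68,805.95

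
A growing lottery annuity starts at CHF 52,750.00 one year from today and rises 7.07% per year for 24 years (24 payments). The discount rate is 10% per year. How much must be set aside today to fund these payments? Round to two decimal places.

Periodic rate r = 0.1 per year.
Growing ordinary annuity: PV = PMT₁ × [1 − ((1+g)/(1+r))^n] / (r − g) = 52,750 × [1 − ((1+0.0707)/(1+r))^24] / (r − 0.0707) = CHF 858,543.51.

CHF 858,543.51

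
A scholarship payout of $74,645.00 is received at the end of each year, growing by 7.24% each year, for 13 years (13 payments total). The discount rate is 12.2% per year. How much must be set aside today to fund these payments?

Periodic rate r = 0.122 per year.
Growing ordinary annuity: PV = PMT₁ × [1 − ((1+g)/(1+r))^n] / (r − g) = 74,645 × [1 − ((1+0.0724)/(1+r))^13] / (r − 0.0724) = $668,854.63.

$668,854.63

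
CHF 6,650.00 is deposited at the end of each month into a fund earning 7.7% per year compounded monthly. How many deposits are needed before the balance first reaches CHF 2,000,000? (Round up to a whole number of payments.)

Periodic rate r = 0.077/12 per month; n is counted in months.
Ordinary annuity FV: 2,000,000 = 6,650 × [((1+r)^n − 1)/r].
(1+r)^n = 1 + 2,000,000 × r / 6,650, so n = ln(1 + 2,000,000·r/6,650) / ln(1+r) = 168.06.
Round up to a whole number of payments: n = 169.

169 payments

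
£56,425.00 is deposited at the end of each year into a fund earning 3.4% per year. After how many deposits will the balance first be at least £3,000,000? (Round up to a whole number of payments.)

Periodic rate r = 0.034 per year.
Ordinary annuity FV: 3,000,000 = 56,425 × [((1+r)^n − 1)/r].
(1+r)^n = 1 + 3,000,000 × r / 56,425, so n = ln(1 + 3,000,000·r/56,425) / ln(1+r) = 30.88.
Round up to a whole number of payments: n = 31.

31 payments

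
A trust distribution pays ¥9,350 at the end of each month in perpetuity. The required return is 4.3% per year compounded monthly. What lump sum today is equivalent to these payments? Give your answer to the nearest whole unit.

¥2,609,302

Periodic rate r = 0.043/12 per month.
Level perpetuity: PV = PMT / r = 9,350 / (0.043/12) = ¥2,609,302.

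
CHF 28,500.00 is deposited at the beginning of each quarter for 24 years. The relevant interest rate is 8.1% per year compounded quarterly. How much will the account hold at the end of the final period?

CHF 8,403,305.69

This is an annuity due: 96 deposits of CHF 28,500.00 at the beginning of each quarter.
Periodic rate r = 0.081/4 per quarter; n is counted in quarters.
FV = PMT × [((1+r)^n − 1)/r] × (1+r) = 28,500 × [(1+r)^96 − 1] / r × (1+r) = CHF 8,403,305.69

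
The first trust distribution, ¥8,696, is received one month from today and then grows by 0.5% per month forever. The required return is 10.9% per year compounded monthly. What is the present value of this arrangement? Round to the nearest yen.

¥2,129,633

Periodic rate r = 0.109/12 per month.
Growing perpetuity (Gordon): PV = PMT₁ / (r − g) = 8,696 / (r − 0.005) = ¥2,129,633.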